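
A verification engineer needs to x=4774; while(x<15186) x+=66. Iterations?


Step 1: x goes from 4774 toward 15186 by 66; the body runs while x<15186, so iterations = ceil((bound-start)/step)
Step 2: Distance=10412
Step 3: ceil(10412/66)=158

158


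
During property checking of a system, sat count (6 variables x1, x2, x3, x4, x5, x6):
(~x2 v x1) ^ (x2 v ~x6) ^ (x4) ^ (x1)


CNF with 4 clauses over 6 vars (64 assignments).
An assignment satisfies CNF iff every clause has >=1 true literal.
Check each row (bits = x1,x2,x3,x4,x5,x6; clause T/F shown):
  row 0 [000000]: clauses=TTFF -> 0
  row 1 [000001]: clauses=TFFF -> 0
  row 2 [000010]: clauses=TTFF -> 0
  row 3 [000011]: clauses=TFFF -> 0
  row 4 [000100]: clauses=TTTF -> 0
  (every remaining row is evaluated the same way; all 64 results are listed next)
Full result column, 8 rows per line (x1,x2,x3 fixed per line; x4,x5,x6 runs 000..111 left to right):
  rows 0-7 [x1,x2,x3=000]: 00000000  (ones: 0)
  rows 8-15 [x1,x2,x3=001]: 00000000  (ones: 0)
  rows 16-23 [x1,x2,x3=010]: 00000000  (ones: 0)
  rows 24-31 [x1,x2,x3=011]: 00000000  (ones: 0)
  rows 32-39 [x1,x2,x3=100]: 00001010  (ones: 2)
  rows 40-47 [x1,x2,x3=101]: 00001010  (ones: 2)
  rows 48-55 [x1,x2,x3=110]: 00001111  (ones: 4)
  rows 56-63 [x1,x2,x3=111]: 00001111  (ones: 4)
Satisfying assignments = 0+0+0+0+2+2+4+4 = 12

12


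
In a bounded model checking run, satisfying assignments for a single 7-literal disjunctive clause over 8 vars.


Step 1: Total=2^8=256
Step 2: Unsat when all 7 false: 2^1=2
Step 3: Sat=256-2=254

254


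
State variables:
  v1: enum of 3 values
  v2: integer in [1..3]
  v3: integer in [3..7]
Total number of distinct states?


State space = product of domain sizes of all variables.
Domain sizes:
  v1 (enum of 3 values): 3
  v2 (integer in [1..3]): 3
  v3 (integer in [3..7]): 5
Product = 3 * 3 * 5 = 45

45


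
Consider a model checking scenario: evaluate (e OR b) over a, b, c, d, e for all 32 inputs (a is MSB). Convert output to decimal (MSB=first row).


Formula: (e OR b) over a, b, c, d, e (32 rows)
Evaluate each row (bits = a,b,c,d,e, MSB first):
  row 0 [00000]: (0 OR 0) -> 0
  row 1 [00001]: (1 OR 0) -> 1
  row 2 [00010]: (0 OR 0) -> 0
  row 3 [00011]: (1 OR 0) -> 1
  row 4 [00100]: (0 OR 0) -> 0
  row 5 [00101]: (1 OR 0) -> 1
  row 6 [00110]: (0 OR 0) -> 0
  row 7 [00111]: (1 OR 0) -> 1
  row 8 [01000]: (0 OR 1) -> 1
  row 9 [01001]: (1 OR 1) -> 1
  row 10 [01010]: (0 OR 1) -> 1
  row 11 [01011]: (1 OR 1) -> 1
  row 12 [01100]: (0 OR 1) -> 1
  row 13 [01101]: (1 OR 1) -> 1
  row 14 [01110]: (0 OR 1) -> 1
  row 15 [01111]: (1 OR 1) -> 1
  row 16 [10000]: (0 OR 0) -> 0
  row 17 [10001]: (1 OR 0) -> 1
  row 18 [10010]: (0 OR 0) -> 0
  row 19 [10011]: (1 OR 0) -> 1
  row 20 [10100]: (0 OR 0) -> 0
  row 21 [10101]: (1 OR 0) -> 1
  row 22 [10110]: (0 OR 0) -> 0
  row 23 [10111]: (1 OR 0) -> 1
  row 24 [11000]: (0 OR 1) -> 1
  row 25 [11001]: (1 OR 1) -> 1
  row 26 [11010]: (0 OR 1) -> 1
  row 27 [11011]: (1 OR 1) -> 1
  row 28 [11100]: (0 OR 1) -> 1
  row 29 [11101]: (1 OR 1) -> 1
  row 30 [11110]: (0 OR 1) -> 1
  row 31 [11111]: (1 OR 1) -> 1
Full result column, 4 rows per line (a,b,c fixed per line; d,e runs 00..11 left to right):
  rows 0-3 [a,b,c=000]: 0101  = hex 5
  rows 4-7 [a,b,c=001]: 0101  = hex 5
  rows 8-11 [a,b,c=010]: 1111  = hex F
  rows 12-15 [a,b,c=011]: 1111  = hex F
  rows 16-19 [a,b,c=100]: 0101  = hex 5
  rows 20-23 [a,b,c=101]: 0101  = hex 5
  rows 24-27 [a,b,c=110]: 1111  = hex F
  rows 28-31 [a,b,c=111]: 1111  = hex F
Output column (row 0 .. row 31) = 01010101111111110101010111111111
Output column grouped in 4s = 0101 0101 1111 1111 0101 0101 1111 1111 = 0x55FF55FF
Convert to decimal digit by digit (value = value*16 + digit):
  5 -> 5
  5*16 + 5 = 85
  85*16 + 15 (F) = 1375
  1375*16 + 15 (F) = 22015
  22015*16 + 5 = 352245
  352245*16 + 5 = 5635925
  5635925*16 + 15 (F) = 90174815
  90174815*16 + 15 (F) = 1442797055
Decimal = 1442797055

1442797055


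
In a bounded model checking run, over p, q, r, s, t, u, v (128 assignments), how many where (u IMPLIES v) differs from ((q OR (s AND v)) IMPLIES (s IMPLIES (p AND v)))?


F1 = (u IMPLIES v)
F2 = ((q OR (s AND v)) IMPLIES (s IMPLIES (p AND v)))
Evaluate both on each of 128 rows (bits = p,q,r,s,t,u,v):
  row 0 [0000000]: F1=1 F2=1 -> 0
  row 1 [0000001]: F1=1 F2=1 -> 0
  row 2 [0000010]: F1=0 F2=1 (differ) -> 1
  row 3 [0000011]: F1=1 F2=1 -> 0
  row 4 [0000100]: F1=1 F2=1 -> 0
  (every remaining row is evaluated the same way; all 128 results are listed next)
Full result column, 8 rows per line (p,q,r,s fixed per line; t,u,v runs 000..111 left to right):
  rows 0-7 [p,q,r,s=0000]: 00100010  (ones: 2)
  rows 8-15 [p,q,r,s=0001]: 01110111  (ones: 6)
  rows 16-23 [p,q,r,s=0010]: 00100010  (ones: 2)
  rows 24-31 [p,q,r,s=0011]: 01110111  (ones: 6)
  rows 32-39 [p,q,r,s=0100]: 00100010  (ones: 2)
  rows 40-47 [p,q,r,s=0101]: 11011101  (ones: 6)
  rows 48-55 [p,q,r,s=0110]: 00100010  (ones: 2)
  rows 56-63 [p,q,r,s=0111]: 11011101  (ones: 6)
  rows 64-71 [p,q,r,s=1000]: 00100010  (ones: 2)
  rows 72-79 [p,q,r,s=1001]: 00100010  (ones: 2)
  rows 80-87 [p,q,r,s=1010]: 00100010  (ones: 2)
  rows 88-95 [p,q,r,s=1011]: 00100010  (ones: 2)
  rows 96-103 [p,q,r,s=1100]: 00100010  (ones: 2)
  rows 104-111 [p,q,r,s=1101]: 10001000  (ones: 2)
  rows 112-119 [p,q,r,s=1110]: 00100010  (ones: 2)
  rows 120-127 [p,q,r,s=1111]: 10001000  (ones: 2)
Disagreements = 2+6+2+6+2+6+2+6+2+2+2+2+2+2+2+2 = 48

48


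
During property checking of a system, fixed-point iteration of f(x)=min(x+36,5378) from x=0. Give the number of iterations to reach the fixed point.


Step 1: x=0, cap=5378, increment=36
Step 2: x grows by 36 each step until capped at 5378; fixed point is x=5378
Step 3: iterations = ceil(5378/36) = 150

150


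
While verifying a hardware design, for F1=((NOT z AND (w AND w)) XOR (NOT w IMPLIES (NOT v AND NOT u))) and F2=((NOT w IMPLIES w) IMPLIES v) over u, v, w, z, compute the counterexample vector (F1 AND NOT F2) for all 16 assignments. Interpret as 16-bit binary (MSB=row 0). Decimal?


F1 = ((NOT z AND (w AND w)) XOR (NOT w IMPLIES (NOT v AND NOT u)))
F2 = ((NOT w IMPLIES w) IMPLIES v)
Counterexample to F1=>F2 is where F1=1 and F2=0.
Evaluate each row (bits = u,v,w,z, MSB first):
  row 0 [0000]: F1=1 F2=1 -> F1&~F2 -> 0
  row 1 [0001]: F1=1 F2=1 -> F1&~F2 -> 0
  row 2 [0010]: F1=0 F2=0 -> F1&~F2 -> 0
  row 3 [0011]: F1=1 F2=0 -> F1&~F2 -> 1
  row 4 [0100]: F1=0 F2=1 -> F1&~F2 -> 0
  row 5 [0101]: F1=0 F2=1 -> F1&~F2 -> 0
  row 6 [0110]: F1=0 F2=1 -> F1&~F2 -> 0
  row 7 [0111]: F1=1 F2=1 -> F1&~F2 -> 0
  row 8 [1000]: F1=0 F2=1 -> F1&~F2 -> 0
  row 9 [1001]: F1=0 F2=1 -> F1&~F2 -> 0
  row 10 [1010]: F1=0 F2=0 -> F1&~F2 -> 0
  row 11 [1011]: F1=1 F2=0 -> F1&~F2 -> 1
  row 12 [1100]: F1=0 F2=1 -> F1&~F2 -> 0
  row 13 [1101]: F1=0 F2=1 -> F1&~F2 -> 0
  row 14 [1110]: F1=0 F2=1 -> F1&~F2 -> 0
  row 15 [1111]: F1=1 F2=1 -> F1&~F2 -> 0
Full result column, 4 rows per line (u,v fixed per line; w,z runs 00..11 left to right):
  rows 0-3 [u,v=00]: 0001  = hex 1
  rows 4-7 [u,v=01]: 0000  = hex 0
  rows 8-11 [u,v=10]: 0001  = hex 1
  rows 12-15 [u,v=11]: 0000  = hex 0
Counterexample vector (row 0 .. row 15) = 0001000000010000
Output column grouped in 4s = 0001 0000 0001 0000 = 0x1010
Convert to decimal digit by digit (value = value*16 + digit):
  1 -> 1
  1*16 + 0 = 16
  16*16 + 1 = 257
  257*16 + 0 = 4112
Decimal = 4112

4112


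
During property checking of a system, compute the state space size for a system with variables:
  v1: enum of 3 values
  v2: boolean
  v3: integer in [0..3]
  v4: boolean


State space = product of domain sizes of all variables.
Domain sizes:
  v1 (enum of 3 values): 3
  v2 (boolean): 2
  v3 (integer in [0..3]): 4
  v4 (boolean): 2
Product = 3 * 2 * 4 * 2 = 48

48


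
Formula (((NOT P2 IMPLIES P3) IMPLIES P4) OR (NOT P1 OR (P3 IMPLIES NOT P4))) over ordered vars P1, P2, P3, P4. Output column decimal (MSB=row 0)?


Formula: (((NOT P2 IMPLIES P3) IMPLIES P4) OR (NOT P1 OR (P3 IMPLIES NOT P4))) over P1, P2, P3, P4 (16 rows)
Evaluate each row (bits = P1,P2,P3,P4, MSB first):
  row 0 [0000]: (((NOT 0 IMPLIES 0) IMPLIES 0) OR (NOT 0 OR (0 IMPLIES NOT 0))) -> 1
  row 1 [0001]: (((NOT 0 IMPLIES 0) IMPLIES 1) OR (NOT 0 OR (0 IMPLIES NOT 1))) -> 1
  row 2 [0010]: (((NOT 0 IMPLIES 1) IMPLIES 0) OR (NOT 0 OR (1 IMPLIES NOT 0))) -> 1
  row 3 [0011]: (((NOT 0 IMPLIES 1) IMPLIES 1) OR (NOT 0 OR (1 IMPLIES NOT 1))) -> 1
  row 4 [0100]: (((NOT 1 IMPLIES 0) IMPLIES 0) OR (NOT 0 OR (0 IMPLIES NOT 0))) -> 1
  row 5 [0101]: (((NOT 1 IMPLIES 0) IMPLIES 1) OR (NOT 0 OR (0 IMPLIES NOT 1))) -> 1
  row 6 [0110]: (((NOT 1 IMPLIES 1) IMPLIES 0) OR (NOT 0 OR (1 IMPLIES NOT 0))) -> 1
  row 7 [0111]: (((NOT 1 IMPLIES 1) IMPLIES 1) OR (NOT 0 OR (1 IMPLIES NOT 1))) -> 1
  row 8 [1000]: (((NOT 0 IMPLIES 0) IMPLIES 0) OR (NOT 1 OR (0 IMPLIES NOT 0))) -> 1
  row 9 [1001]: (((NOT 0 IMPLIES 0) IMPLIES 1) OR (NOT 1 OR (0 IMPLIES NOT 1))) -> 1
  row 10 [1010]: (((NOT 0 IMPLIES 1) IMPLIES 0) OR (NOT 1 OR (1 IMPLIES NOT 0))) -> 1
  row 11 [1011]: (((NOT 0 IMPLIES 1) IMPLIES 1) OR (NOT 1 OR (1 IMPLIES NOT 1))) -> 1
  row 12 [1100]: (((NOT 1 IMPLIES 0) IMPLIES 0) OR (NOT 1 OR (0 IMPLIES NOT 0))) -> 1
  row 13 [1101]: (((NOT 1 IMPLIES 0) IMPLIES 1) OR (NOT 1 OR (0 IMPLIES NOT 1))) -> 1
  row 14 [1110]: (((NOT 1 IMPLIES 1) IMPLIES 0) OR (NOT 1 OR (1 IMPLIES NOT 0))) -> 1
  row 15 [1111]: (((NOT 1 IMPLIES 1) IMPLIES 1) OR (NOT 1 OR (1 IMPLIES NOT 1))) -> 1
Full result column, 4 rows per line (P1,P2 fixed per line; P3,P4 runs 00..11 left to right):
  rows 0-3 [P1,P2=00]: 1111  = hex F
  rows 4-7 [P1,P2=01]: 1111  = hex F
  rows 8-11 [P1,P2=10]: 1111  = hex F
  rows 12-15 [P1,P2=11]: 1111  = hex F
Output column (row 0 .. row 15) = 1111111111111111
Output column grouped in 4s = 1111 1111 1111 1111 = 0xFFFF
Convert to decimal digit by digit (value = value*16 + digit):
  F -> 15
  15*16 + 15 (F) = 255
  255*16 + 15 (F) = 4095
  4095*16 + 15 (F) = 65535
Decimal = 65535

65535


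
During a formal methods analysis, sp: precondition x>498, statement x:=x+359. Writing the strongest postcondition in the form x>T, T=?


Formula: sp(P, x:=E) = exists old_x. (x = E[old_x/x]) AND P[old_x/x] (old_x is the value of x before the assignment; eliminate old_x by solving x = E[old_x/x] for old_x)
Step 1: Precondition P: x>498, i.e. old_x > 498
Step 2: Assignment gives x = old_x + 359, so old_x = x - 359
Step 3: Substitute into P: x - 359 > 498
Step 4: Simplify: x > 498+359 = 857

857


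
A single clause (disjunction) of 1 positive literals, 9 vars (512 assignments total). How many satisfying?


Step 1: Total=2^9=512
Step 2: Unsat when all 1 false: 2^8=256
Step 3: Sat=512-256=256

256


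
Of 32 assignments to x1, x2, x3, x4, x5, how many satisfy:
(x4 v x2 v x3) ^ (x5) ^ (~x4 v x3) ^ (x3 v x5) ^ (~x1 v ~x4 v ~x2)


CNF with 5 clauses over 5 vars (32 assignments).
An assignment satisfies CNF iff every clause has >=1 true literal.
Check each row (bits = x1,x2,x3,x4,x5; clause T/F shown):
  row 0 [00000]: clauses=FFTFT -> 0
  row 1 [00001]: clauses=FTTTT -> 0
  row 2 [00010]: clauses=TFFFT -> 0
  row 3 [00011]: clauses=TTFTT -> 0
  row 4 [00100]: clauses=TFTTT -> 0
  row 5 [00101]: clauses=TTTTT -> 1
  row 6 [00110]: clauses=TFTTT -> 0
  row 7 [00111]: clauses=TTTTT -> 1
  row 8 [01000]: clauses=TFTFT -> 0
  row 9 [01001]: clauses=TTTTT -> 1
  row 10 [01010]: clauses=TFFFT -> 0
  row 11 [01011]: clauses=TTFTT -> 0
  row 12 [01100]: clauses=TFTTT -> 0
  row 13 [01101]: clauses=TTTTT -> 1
  row 14 [01110]: clauses=TFTTT -> 0
  row 15 [01111]: clauses=TTTTT -> 1
  row 16 [10000]: clauses=FFTFT -> 0
  row 17 [10001]: clauses=FTTTT -> 0
  row 18 [10010]: clauses=TFFFT -> 0
  row 19 [10011]: clauses=TTFTT -> 0
  row 20 [10100]: clauses=TFTTT -> 0
  row 21 [10101]: clauses=TTTTT -> 1
  row 22 [10110]: clauses=TFTTT -> 0
  row 23 [10111]: clauses=TTTTT -> 1
  row 24 [11000]: clauses=TFTFT -> 0
  row 25 [11001]: clauses=TTTTT -> 1
  row 26 [11010]: clauses=TFFFF -> 0
  row 27 [11011]: clauses=TTFTF -> 0
  row 28 [11100]: clauses=TFTTT -> 0
  row 29 [11101]: clauses=TTTTT -> 1
  row 30 [11110]: clauses=TFTTF -> 0
  row 31 [11111]: clauses=TTTTF -> 0
Full result column, 8 rows per line (x1,x2 fixed per line; x3,x4,x5 runs 000..111 left to right):
  rows 0-7 [x1,x2=00]: 00000101  (ones: 2)
  rows 8-15 [x1,x2=01]: 01000101  (ones: 3)
  rows 16-23 [x1,x2=10]: 00000101  (ones: 2)
  rows 24-31 [x1,x2=11]: 01000100  (ones: 2)
Satisfying assignments = 2+3+2+2 = 9

9


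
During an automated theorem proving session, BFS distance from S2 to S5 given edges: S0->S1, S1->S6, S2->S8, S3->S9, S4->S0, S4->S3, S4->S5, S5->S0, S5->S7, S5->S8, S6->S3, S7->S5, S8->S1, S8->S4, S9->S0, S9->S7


BFS layer-by-layer from S2:
  dist 0: {S2}
  dist 1: {S8}
  dist 2: {S1, S4}
  dist 3: {S0, S3, S5, S6}
  -> S5 reached at distance 3
Shortest path length = 3

3


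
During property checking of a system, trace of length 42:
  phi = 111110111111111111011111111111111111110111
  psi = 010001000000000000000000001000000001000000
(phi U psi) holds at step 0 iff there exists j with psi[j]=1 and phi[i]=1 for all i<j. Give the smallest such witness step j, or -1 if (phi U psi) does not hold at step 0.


(phi U psi) at 0: need smallest j with psi[j]=1 and phi[i]=1 for all i in [0,j).
Scan from step 0:
  step 0: phi=1, psi=0 -> continue
  step 1: psi=1 and phi held for [0,1) -> witness found
Witness step = 1

1


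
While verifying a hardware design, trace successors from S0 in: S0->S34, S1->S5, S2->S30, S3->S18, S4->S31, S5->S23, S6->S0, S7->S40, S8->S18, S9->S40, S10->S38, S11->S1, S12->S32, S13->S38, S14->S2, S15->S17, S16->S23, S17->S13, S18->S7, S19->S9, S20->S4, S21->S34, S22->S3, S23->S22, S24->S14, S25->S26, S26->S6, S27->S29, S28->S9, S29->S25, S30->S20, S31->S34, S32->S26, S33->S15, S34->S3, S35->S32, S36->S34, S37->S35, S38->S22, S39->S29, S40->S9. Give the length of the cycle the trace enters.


Trace from S0 until a state repeats:
  S0 -> S34 -> S3 -> S18 -> S7 -> S40 -> S9 -> S40
S40 first seen at step 5, revisited at step 7.
Cycle length = 7 - 5 = 2

2


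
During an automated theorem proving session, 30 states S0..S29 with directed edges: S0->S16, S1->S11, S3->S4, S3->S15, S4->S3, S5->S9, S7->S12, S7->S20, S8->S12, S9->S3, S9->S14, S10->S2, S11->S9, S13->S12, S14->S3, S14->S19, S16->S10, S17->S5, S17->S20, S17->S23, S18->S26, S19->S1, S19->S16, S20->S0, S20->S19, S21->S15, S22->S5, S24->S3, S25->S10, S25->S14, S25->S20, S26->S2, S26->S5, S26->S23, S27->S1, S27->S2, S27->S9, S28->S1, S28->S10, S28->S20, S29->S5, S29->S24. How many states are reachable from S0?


BFS from S0:
  layer 0: {S0}
  layer 1: {S16}
  layer 2: {S10}
  layer 3: {S2}
Reachable set: {S0, S2, S10, S16}
Count = 4

4


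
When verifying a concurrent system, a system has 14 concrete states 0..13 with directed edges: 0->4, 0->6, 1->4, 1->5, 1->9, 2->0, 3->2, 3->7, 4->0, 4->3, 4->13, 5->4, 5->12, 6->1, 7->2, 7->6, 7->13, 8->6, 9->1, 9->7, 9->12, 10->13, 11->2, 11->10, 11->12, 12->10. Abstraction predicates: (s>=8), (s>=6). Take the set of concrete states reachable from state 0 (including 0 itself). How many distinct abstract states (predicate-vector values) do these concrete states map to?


BFS from 0:
Concrete reachable: {0, 1, 2, 3, 4, 5, 6, 7, 9, 10, 12, 13}
Abstract via predicates (s>=8), (s>=6):
  (0,0) <- {0, 1, 2, 3, 4, 5}
  (0,1) <- {6, 7}
  (1,1) <- {9, 10, 12, 13}
Distinct abstract states = 3

3


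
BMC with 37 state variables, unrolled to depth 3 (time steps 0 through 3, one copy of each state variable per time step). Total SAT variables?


BMC unrolls to depth k, creating one copy of each state var for steps 0..k.
Step count = 3 + 1 = 4 (steps 0 through 3)
Vars per step = 37
Total = 37 * 4 = 148

148


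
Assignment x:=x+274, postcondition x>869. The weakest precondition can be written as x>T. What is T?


Formula: wp(x:=E, P) = P[E/x] (substitute E for x in postcondition)
Step 1: Postcondition: x>869
Step 2: Substitute x+274 for x: x+274>869
Step 3: Solve for x: x > 869-274 = 595

595


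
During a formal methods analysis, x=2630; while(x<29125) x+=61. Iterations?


Step 1: x goes from 2630 toward 29125 by 61; the body runs while x<29125, so iterations = ceil((bound-start)/step)
Step 2: Distance=26495
Step 3: ceil(26495/61)=435

435


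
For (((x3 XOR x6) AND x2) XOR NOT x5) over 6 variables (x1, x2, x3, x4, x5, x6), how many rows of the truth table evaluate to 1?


Formula: (((x3 XOR x6) AND x2) XOR NOT x5) over 6 vars (64 rows)
Evaluate each row (x1, x2, x3, x4, x5, x6 as bits, MSB first):
  row 0 [000000]: (((0 XOR 0) AND 0) XOR NOT 0) -> 1
  row 1 [000001]: (((0 XOR 1) AND 0) XOR NOT 0) -> 1
  row 2 [000010]: (((0 XOR 0) AND 0) XOR NOT 1) -> 0
  row 3 [000011]: (((0 XOR 1) AND 0) XOR NOT 1) -> 0
  row 4 [000100]: (((0 XOR 0) AND 0) XOR NOT 0) -> 1
  (every remaining row is evaluated the same way; all 64 results are listed next)
Full result column, 8 rows per line (x1,x2,x3 fixed per line; x4,x5,x6 runs 000..111 left to right):
  rows 0-7 [x1,x2,x3=000]: 11001100  (ones: 4)
  rows 8-15 [x1,x2,x3=001]: 11001100  (ones: 4)
  rows 16-23 [x1,x2,x3=010]: 10011001  (ones: 4)
  rows 24-31 [x1,x2,x3=011]: 01100110  (ones: 4)
  rows 32-39 [x1,x2,x3=100]: 11001100  (ones: 4)
  rows 40-47 [x1,x2,x3=101]: 11001100  (ones: 4)
  rows 48-55 [x1,x2,x3=110]: 10011001  (ones: 4)
  rows 56-63 [x1,x2,x3=111]: 01100110  (ones: 4)
Count of 1-rows = 4+4+4+4+4+4+4+4 = 32

32


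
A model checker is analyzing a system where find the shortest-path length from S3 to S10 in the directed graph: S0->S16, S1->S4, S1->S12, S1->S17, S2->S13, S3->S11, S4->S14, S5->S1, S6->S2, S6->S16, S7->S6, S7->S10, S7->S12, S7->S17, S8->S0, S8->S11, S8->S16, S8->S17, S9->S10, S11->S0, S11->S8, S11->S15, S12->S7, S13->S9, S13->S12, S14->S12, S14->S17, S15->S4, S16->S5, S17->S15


BFS layer-by-layer from S3:
  dist 0: {S3}
  dist 1: {S11}
  dist 2: {S0, S8, S15}
  dist 3: {S4, S16, S17}
  dist 4: {S5, S14}
  dist 5: {S1, S12}
  dist 6: {S7}
  dist 7: {S6, S10}
  -> S10 reached at distance 7
Shortest path length = 7

7


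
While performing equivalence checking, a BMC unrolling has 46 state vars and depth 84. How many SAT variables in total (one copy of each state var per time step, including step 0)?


BMC unrolls to depth k, creating one copy of each state var for steps 0..k.
Step count = 84 + 1 = 85 (steps 0 through 84)
Vars per step = 46
Total = 46 * 85 = 3910

3910


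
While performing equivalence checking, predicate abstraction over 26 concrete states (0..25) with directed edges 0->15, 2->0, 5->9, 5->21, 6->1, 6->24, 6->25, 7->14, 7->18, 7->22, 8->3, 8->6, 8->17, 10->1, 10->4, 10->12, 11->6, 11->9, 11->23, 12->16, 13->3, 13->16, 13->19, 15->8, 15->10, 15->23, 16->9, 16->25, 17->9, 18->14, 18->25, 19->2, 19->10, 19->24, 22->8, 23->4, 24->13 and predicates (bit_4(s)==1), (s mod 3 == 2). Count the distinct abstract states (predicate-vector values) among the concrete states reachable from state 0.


BFS from 0:
Concrete reachable: {0, 1, 2, 3, 4, 6, 8, 9, 10, 12, 13, 15, 16, 17, 19, 23, 24, 25}
Abstract via predicates (bit_4(s)==1), (s mod 3 == 2):
  (0,0) <- {0, 1, 3, 4, 6, 9, 10, 12, 13, 15}
  (0,1) <- {2, 8}
  (1,0) <- {16, 19, 24, 25}
  (1,1) <- {17, 23}
Distinct abstract states = 4

4


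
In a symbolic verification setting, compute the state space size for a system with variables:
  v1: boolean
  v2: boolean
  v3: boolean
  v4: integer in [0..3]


State space = product of domain sizes of all variables.
Domain sizes:
  v1 (boolean): 2
  v2 (boolean): 2
  v3 (boolean): 2
  v4 (integer in [0..3]): 4
Product = 2 * 2 * 2 * 4 = 32

32


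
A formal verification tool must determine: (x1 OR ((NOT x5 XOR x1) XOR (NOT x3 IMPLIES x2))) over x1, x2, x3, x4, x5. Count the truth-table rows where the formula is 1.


Formula: (x1 OR ((NOT x5 XOR x1) XOR (NOT x3 IMPLIES x2))) over 5 vars (32 rows)
Evaluate each row (x1, x2, x3, x4, x5 as bits, MSB first):
  row 0 [00000]: (0 OR ((NOT 0 XOR 0) XOR (NOT 0 IMPLIES 0))) -> 1
  row 1 [00001]: (0 OR ((NOT 1 XOR 0) XOR (NOT 0 IMPLIES 0))) -> 0
  row 2 [00010]: (0 OR ((NOT 0 XOR 0) XOR (NOT 0 IMPLIES 0))) -> 1
  row 3 [00011]: (0 OR ((NOT 1 XOR 0) XOR (NOT 0 IMPLIES 0))) -> 0
  row 4 [00100]: (0 OR ((NOT 0 XOR 0) XOR (NOT 1 IMPLIES 0))) -> 0
  row 5 [00101]: (0 OR ((NOT 1 XOR 0) XOR (NOT 1 IMPLIES 0))) -> 1
  row 6 [00110]: (0 OR ((NOT 0 XOR 0) XOR (NOT 1 IMPLIES 0))) -> 0
  row 7 [00111]: (0 OR ((NOT 1 XOR 0) XOR (NOT 1 IMPLIES 0))) -> 1
  row 8 [01000]: (0 OR ((NOT 0 XOR 0) XOR (NOT 0 IMPLIES 1))) -> 0
  row 9 [01001]: (0 OR ((NOT 1 XOR 0) XOR (NOT 0 IMPLIES 1))) -> 1
  row 10 [01010]: (0 OR ((NOT 0 XOR 0) XOR (NOT 0 IMPLIES 1))) -> 0
  row 11 [01011]: (0 OR ((NOT 1 XOR 0) XOR (NOT 0 IMPLIES 1))) -> 1
  row 12 [01100]: (0 OR ((NOT 0 XOR 0) XOR (NOT 1 IMPLIES 1))) -> 0
  row 13 [01101]: (0 OR ((NOT 1 XOR 0) XOR (NOT 1 IMPLIES 1))) -> 1
  row 14 [01110]: (0 OR ((NOT 0 XOR 0) XOR (NOT 1 IMPLIES 1))) -> 0
  row 15 [01111]: (0 OR ((NOT 1 XOR 0) XOR (NOT 1 IMPLIES 1))) -> 1
  row 16 [10000]: (1 OR ((NOT 0 XOR 1) XOR (NOT 0 IMPLIES 0))) -> 1
  row 17 [10001]: (1 OR ((NOT 1 XOR 1) XOR (NOT 0 IMPLIES 0))) -> 1
  row 18 [10010]: (1 OR ((NOT 0 XOR 1) XOR (NOT 0 IMPLIES 0))) -> 1
  row 19 [10011]: (1 OR ((NOT 1 XOR 1) XOR (NOT 0 IMPLIES 0))) -> 1
  row 20 [10100]: (1 OR ((NOT 0 XOR 1) XOR (NOT 1 IMPLIES 0))) -> 1
  row 21 [10101]: (1 OR ((NOT 1 XOR 1) XOR (NOT 1 IMPLIES 0))) -> 1
  row 22 [10110]: (1 OR ((NOT 0 XOR 1) XOR (NOT 1 IMPLIES 0))) -> 1
  row 23 [10111]: (1 OR ((NOT 1 XOR 1) XOR (NOT 1 IMPLIES 0))) -> 1
  row 24 [11000]: (1 OR ((NOT 0 XOR 1) XOR (NOT 0 IMPLIES 1))) -> 1
  row 25 [11001]: (1 OR ((NOT 1 XOR 1) XOR (NOT 0 IMPLIES 1))) -> 1
  row 26 [11010]: (1 OR ((NOT 0 XOR 1) XOR (NOT 0 IMPLIES 1))) -> 1
  row 27 [11011]: (1 OR ((NOT 1 XOR 1) XOR (NOT 0 IMPLIES 1))) -> 1
  row 28 [11100]: (1 OR ((NOT 0 XOR 1) XOR (NOT 1 IMPLIES 1))) -> 1
  row 29 [11101]: (1 OR ((NOT 1 XOR 1) XOR (NOT 1 IMPLIES 1))) -> 1
  row 30 [11110]: (1 OR ((NOT 0 XOR 1) XOR (NOT 1 IMPLIES 1))) -> 1
  row 31 [11111]: (1 OR ((NOT 1 XOR 1) XOR (NOT 1 IMPLIES 1))) -> 1
Full result column, 8 rows per line (x1,x2 fixed per line; x3,x4,x5 runs 000..111 left to right):
  rows 0-7 [x1,x2=00]: 10100101  (ones: 4)
  rows 8-15 [x1,x2=01]: 01010101  (ones: 4)
  rows 16-23 [x1,x2=10]: 11111111  (ones: 8)
  rows 24-31 [x1,x2=11]: 11111111  (ones: 8)
Count of 1-rows = 4+4+8+8 = 24

24


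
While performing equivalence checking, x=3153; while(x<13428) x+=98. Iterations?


Step 1: x goes from 3153 toward 13428 by 98; the body runs while x<13428, so iterations = ceil((bound-start)/step)
Step 2: Distance=10275
Step 3: ceil(10275/98)=105

105


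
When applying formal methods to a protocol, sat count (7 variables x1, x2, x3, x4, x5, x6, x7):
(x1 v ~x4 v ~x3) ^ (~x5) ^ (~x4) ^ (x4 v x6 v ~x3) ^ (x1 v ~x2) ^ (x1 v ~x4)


CNF with 6 clauses over 7 vars (128 assignments).
An assignment satisfies CNF iff every clause has >=1 true literal.
Check each row (bits = x1,x2,x3,x4,x5,x6,x7; clause T/F shown):
  row 0 [0000000]: clauses=TTTTTT -> 1
  row 1 [0000001]: clauses=TTTTTT -> 1
  row 2 [0000010]: clauses=TTTTTT -> 1
  row 3 [0000011]: clauses=TTTTTT -> 1
  row 4 [0000100]: clauses=TFTTTT -> 0
  (every remaining row is evaluated the same way; all 128 results are listed next)
Full result column, 8 rows per line (x1,x2,x3,x4 fixed per line; x5,x6,x7 runs 000..111 left to right):
  rows 0-7 [x1,x2,x3,x4=0000]: 11110000  (ones: 4)
  rows 8-15 [x1,x2,x3,x4=0001]: 00000000  (ones: 0)
  rows 16-23 [x1,x2,x3,x4=0010]: 00110000  (ones: 2)
  rows 24-31 [x1,x2,x3,x4=0011]: 00000000  (ones: 0)
  rows 32-39 [x1,x2,x3,x4=0100]: 00000000  (ones: 0)
  rows 40-47 [x1,x2,x3,x4=0101]: 00000000  (ones: 0)
  rows 48-55 [x1,x2,x3,x4=0110]: 00000000  (ones: 0)
  rows 56-63 [x1,x2,x3,x4=0111]: 00000000  (ones: 0)
  rows 64-71 [x1,x2,x3,x4=1000]: 11110000  (ones: 4)
  rows 72-79 [x1,x2,x3,x4=1001]: 00000000  (ones: 0)
  rows 80-87 [x1,x2,x3,x4=1010]: 00110000  (ones: 2)
  rows 88-95 [x1,x2,x3,x4=1011]: 00000000  (ones: 0)
  rows 96-103 [x1,x2,x3,x4=1100]: 11110000  (ones: 4)
  rows 104-111 [x1,x2,x3,x4=1101]: 00000000  (ones: 0)
  rows 112-119 [x1,x2,x3,x4=1110]: 00110000  (ones: 2)
  rows 120-127 [x1,x2,x3,x4=1111]: 00000000  (ones: 0)
Satisfying assignments = 4+0+2+0+0+0+0+0+4+0+2+0+4+0+2+0 = 18

18


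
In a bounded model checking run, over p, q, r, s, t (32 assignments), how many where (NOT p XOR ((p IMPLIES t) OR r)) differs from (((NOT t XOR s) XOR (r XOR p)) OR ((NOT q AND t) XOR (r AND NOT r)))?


F1 = (NOT p XOR ((p IMPLIES t) OR r))
F2 = (((NOT t XOR s) XOR (r XOR p)) OR ((NOT q AND t) XOR (r AND NOT r)))
Evaluate both on each of 32 rows (bits = p,q,r,s,t):
  row 0 [00000]: F1=0 F2=1 (differ) -> 1
  row 1 [00001]: F1=0 F2=1 (differ) -> 1
  row 2 [00010]: F1=0 F2=0 -> 0
  row 3 [00011]: F1=0 F2=1 (differ) -> 1
  row 4 [00100]: F1=0 F2=0 -> 0
  row 5 [00101]: F1=0 F2=1 (differ) -> 1
  row 6 [00110]: F1=0 F2=1 (differ) -> 1
  row 7 [00111]: F1=0 F2=1 (differ) -> 1
  row 8 [01000]: F1=0 F2=1 (differ) -> 1
  row 9 [01001]: F1=0 F2=0 -> 0
  row 10 [01010]: F1=0 F2=0 -> 0
  row 11 [01011]: F1=0 F2=1 (differ) -> 1
  row 12 [01100]: F1=0 F2=0 -> 0
  row 13 [01101]: F1=0 F2=1 (differ) -> 1
  row 14 [01110]: F1=0 F2=1 (differ) -> 1
  row 15 [01111]: F1=0 F2=0 -> 0
  row 16 [10000]: F1=0 F2=0 -> 0
  row 17 [10001]: F1=1 F2=1 -> 0
  row 18 [10010]: F1=0 F2=1 (differ) -> 1
  row 19 [10011]: F1=1 F2=1 -> 0
  row 20 [10100]: F1=1 F2=1 -> 0
  row 21 [10101]: F1=1 F2=1 -> 0
  row 22 [10110]: F1=1 F2=0 (differ) -> 1
  row 23 [10111]: F1=1 F2=1 -> 0
  row 24 [11000]: F1=0 F2=0 -> 0
  row 25 [11001]: F1=1 F2=1 -> 0
  row 26 [11010]: F1=0 F2=1 (differ) -> 1
  row 27 [11011]: F1=1 F2=0 (differ) -> 1
  row 28 [11100]: F1=1 F2=1 -> 0
  row 29 [11101]: F1=1 F2=0 (differ) -> 1
  row 30 [11110]: F1=1 F2=0 (differ) -> 1
  row 31 [11111]: F1=1 F2=1 -> 0
Full result column, 8 rows per line (p,q fixed per line; r,s,t runs 000..111 left to right):
  rows 0-7 [p,q=00]: 11010111  (ones: 6)
  rows 8-15 [p,q=01]: 10010110  (ones: 4)
  rows 16-23 [p,q=10]: 00100010  (ones: 2)
  rows 24-31 [p,q=11]: 00110110  (ones: 4)
Disagreements = 6+4+2+4 = 16

16


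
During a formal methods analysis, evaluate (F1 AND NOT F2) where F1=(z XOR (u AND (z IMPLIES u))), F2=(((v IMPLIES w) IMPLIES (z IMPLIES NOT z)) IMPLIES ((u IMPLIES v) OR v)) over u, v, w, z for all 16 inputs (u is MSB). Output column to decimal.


F1 = (z XOR (u AND (z IMPLIES u)))
F2 = (((v IMPLIES w) IMPLIES (z IMPLIES NOT z)) IMPLIES ((u IMPLIES v) OR v))
Counterexample to F1=>F2 is where F1=1 and F2=0.
Evaluate each row (bits = u,v,w,z, MSB first):
  row 0 [0000]: F1=0 F2=1 -> F1&~F2 -> 0
  row 1 [0001]: F1=1 F2=1 -> F1&~F2 -> 0
  row 2 [0010]: F1=0 F2=1 -> F1&~F2 -> 0
  row 3 [0011]: F1=1 F2=1 -> F1&~F2 -> 0
  row 4 [0100]: F1=0 F2=1 -> F1&~F2 -> 0
  row 5 [0101]: F1=1 F2=1 -> F1&~F2 -> 0
  row 6 [0110]: F1=0 F2=1 -> F1&~F2 -> 0
  row 7 [0111]: F1=1 F2=1 -> F1&~F2 -> 0
  row 8 [1000]: F1=1 F2=0 -> F1&~F2 -> 1
  row 9 [1001]: F1=0 F2=1 -> F1&~F2 -> 0
  row 10 [1010]: F1=1 F2=0 -> F1&~F2 -> 1
  row 11 [1011]: F1=0 F2=1 -> F1&~F2 -> 0
  row 12 [1100]: F1=1 F2=1 -> F1&~F2 -> 0
  row 13 [1101]: F1=0 F2=1 -> F1&~F2 -> 0
  row 14 [1110]: F1=1 F2=1 -> F1&~F2 -> 0
  row 15 [1111]: F1=0 F2=1 -> F1&~F2 -> 0
Full result column, 4 rows per line (u,v fixed per line; w,z runs 00..11 left to right):
  rows 0-3 [u,v=00]: 0000  = hex 0
  rows 4-7 [u,v=01]: 0000  = hex 0
  rows 8-11 [u,v=10]: 1010  = hex A
  rows 12-15 [u,v=11]: 0000  = hex 0
Counterexample vector (row 0 .. row 15) = 0000000010100000
Output column grouped in 4s = 0000 0000 1010 0000 = 0x00A0
Convert to decimal digit by digit (value = value*16 + digit):
  0 -> 0
  0*16 + 0 = 0
  0*16 + 10 (A) = 10
  10*16 + 0 = 160
Decimal = 160

160


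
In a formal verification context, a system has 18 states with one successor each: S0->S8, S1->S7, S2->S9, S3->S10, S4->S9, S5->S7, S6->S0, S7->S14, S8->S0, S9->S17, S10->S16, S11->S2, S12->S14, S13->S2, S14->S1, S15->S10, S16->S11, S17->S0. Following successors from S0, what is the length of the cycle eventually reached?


Trace from S0 until a state repeats:
  S0 -> S8 -> S0
S0 first seen at step 0, revisited at step 2.
Cycle length = 2 - 0 = 2

2


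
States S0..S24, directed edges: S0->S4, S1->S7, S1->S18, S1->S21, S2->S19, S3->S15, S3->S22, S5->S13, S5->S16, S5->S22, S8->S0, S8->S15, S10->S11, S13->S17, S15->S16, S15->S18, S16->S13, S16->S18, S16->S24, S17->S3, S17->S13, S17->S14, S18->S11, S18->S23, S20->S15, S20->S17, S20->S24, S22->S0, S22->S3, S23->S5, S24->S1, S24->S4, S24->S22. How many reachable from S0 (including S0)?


BFS from S0:
  layer 0: {S0}
  layer 1: {S4}
Reachable set: {S0, S4}
Count = 2

2


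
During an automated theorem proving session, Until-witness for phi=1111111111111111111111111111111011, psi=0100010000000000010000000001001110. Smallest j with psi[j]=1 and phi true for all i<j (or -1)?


(phi U psi) at 0: need smallest j with psi[j]=1 and phi[i]=1 for all i in [0,j).
Scan from step 0:
  step 0: phi=1, psi=0 -> continue
  step 1: psi=1 and phi held for [0,1) -> witness found
Witness step = 1

1


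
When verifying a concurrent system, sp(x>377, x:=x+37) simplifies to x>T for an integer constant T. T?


Formula: sp(P, x:=E) = exists old_x. (x = E[old_x/x]) AND P[old_x/x] (old_x is the value of x before the assignment; eliminate old_x by solving x = E[old_x/x] for old_x)
Step 1: Precondition P: x>377, i.e. old_x > 377
Step 2: Assignment gives x = old_x + 37, so old_x = x - 37
Step 3: Substitute into P: x - 37 > 377
Step 4: Simplify: x > 377+37 = 414

414


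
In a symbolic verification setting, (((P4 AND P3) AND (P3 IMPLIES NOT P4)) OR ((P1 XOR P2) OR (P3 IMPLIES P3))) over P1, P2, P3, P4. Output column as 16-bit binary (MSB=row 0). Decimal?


Formula: (((P4 AND P3) AND (P3 IMPLIES NOT P4)) OR ((P1 XOR P2) OR (P3 IMPLIES P3))) over P1, P2, P3, P4 (16 rows)
Evaluate each row (bits = P1,P2,P3,P4, MSB first):
  row 0 [0000]: (((0 AND 0) AND (0 IMPLIES NOT 0)) OR ((0 XOR 0) OR (0 IMPLIES 0))) -> 1
  row 1 [0001]: (((1 AND 0) AND (0 IMPLIES NOT 1)) OR ((0 XOR 0) OR (0 IMPLIES 0))) -> 1
  row 2 [0010]: (((0 AND 1) AND (1 IMPLIES NOT 0)) OR ((0 XOR 0) OR (1 IMPLIES 1))) -> 1
  row 3 [0011]: (((1 AND 1) AND (1 IMPLIES NOT 1)) OR ((0 XOR 0) OR (1 IMPLIES 1))) -> 1
  row 4 [0100]: (((0 AND 0) AND (0 IMPLIES NOT 0)) OR ((0 XOR 1) OR (0 IMPLIES 0))) -> 1
  row 5 [0101]: (((1 AND 0) AND (0 IMPLIES NOT 1)) OR ((0 XOR 1) OR (0 IMPLIES 0))) -> 1
  row 6 [0110]: (((0 AND 1) AND (1 IMPLIES NOT 0)) OR ((0 XOR 1) OR (1 IMPLIES 1))) -> 1
  row 7 [0111]: (((1 AND 1) AND (1 IMPLIES NOT 1)) OR ((0 XOR 1) OR (1 IMPLIES 1))) -> 1
  row 8 [1000]: (((0 AND 0) AND (0 IMPLIES NOT 0)) OR ((1 XOR 0) OR (0 IMPLIES 0))) -> 1
  row 9 [1001]: (((1 AND 0) AND (0 IMPLIES NOT 1)) OR ((1 XOR 0) OR (0 IMPLIES 0))) -> 1
  row 10 [1010]: (((0 AND 1) AND (1 IMPLIES NOT 0)) OR ((1 XOR 0) OR (1 IMPLIES 1))) -> 1
  row 11 [1011]: (((1 AND 1) AND (1 IMPLIES NOT 1)) OR ((1 XOR 0) OR (1 IMPLIES 1))) -> 1
  row 12 [1100]: (((0 AND 0) AND (0 IMPLIES NOT 0)) OR ((1 XOR 1) OR (0 IMPLIES 0))) -> 1
  row 13 [1101]: (((1 AND 0) AND (0 IMPLIES NOT 1)) OR ((1 XOR 1) OR (0 IMPLIES 0))) -> 1
  row 14 [1110]: (((0 AND 1) AND (1 IMPLIES NOT 0)) OR ((1 XOR 1) OR (1 IMPLIES 1))) -> 1
  row 15 [1111]: (((1 AND 1) AND (1 IMPLIES NOT 1)) OR ((1 XOR 1) OR (1 IMPLIES 1))) -> 1
Full result column, 4 rows per line (P1,P2 fixed per line; P3,P4 runs 00..11 left to right):
  rows 0-3 [P1,P2=00]: 1111  = hex F
  rows 4-7 [P1,P2=01]: 1111  = hex F
  rows 8-11 [P1,P2=10]: 1111  = hex F
  rows 12-15 [P1,P2=11]: 1111  = hex F
Output column (row 0 .. row 15) = 1111111111111111
Output column grouped in 4s = 1111 1111 1111 1111 = 0xFFFF
Convert to decimal digit by digit (value = value*16 + digit):
  F -> 15
  15*16 + 15 (F) = 255
  255*16 + 15 (F) = 4095
  4095*16 + 15 (F) = 65535
Decimal = 65535

65535


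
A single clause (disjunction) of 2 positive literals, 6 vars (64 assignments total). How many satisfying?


Step 1: Total=2^6=64
Step 2: Unsat when all 2 false: 2^4=16
Step 3: Sat=64-16=48

48


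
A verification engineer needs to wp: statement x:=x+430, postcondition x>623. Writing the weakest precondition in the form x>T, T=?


Formula: wp(x:=E, P) = P[E/x] (substitute E for x in postcondition)
Step 1: Postcondition: x>623
Step 2: Substitute x+430 for x: x+430>623
Step 3: Solve for x: x > 623-430 = 193

193


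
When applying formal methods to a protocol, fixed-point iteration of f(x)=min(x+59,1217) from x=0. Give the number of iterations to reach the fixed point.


Step 1: x=0, cap=1217, increment=59
Step 2: x grows by 59 each step until capped at 1217; fixed point is x=1217
Step 3: iterations = ceil(1217/59) = 21

21


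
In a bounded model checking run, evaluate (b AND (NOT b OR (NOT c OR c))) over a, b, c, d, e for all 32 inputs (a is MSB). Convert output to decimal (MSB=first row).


Formula: (b AND (NOT b OR (NOT c OR c))) over a, b, c, d, e (32 rows)
Evaluate each row (bits = a,b,c,d,e, MSB first):
  row 0 [00000]: (0 AND (NOT 0 OR (NOT 0 OR 0))) -> 0
  row 1 [00001]: (0 AND (NOT 0 OR (NOT 0 OR 0))) -> 0
  row 2 [00010]: (0 AND (NOT 0 OR (NOT 0 OR 0))) -> 0
  row 3 [00011]: (0 AND (NOT 0 OR (NOT 0 OR 0))) -> 0
  row 4 [00100]: (0 AND (NOT 0 OR (NOT 1 OR 1))) -> 0
  row 5 [00101]: (0 AND (NOT 0 OR (NOT 1 OR 1))) -> 0
  row 6 [00110]: (0 AND (NOT 0 OR (NOT 1 OR 1))) -> 0
  row 7 [00111]: (0 AND (NOT 0 OR (NOT 1 OR 1))) -> 0
  row 8 [01000]: (1 AND (NOT 1 OR (NOT 0 OR 0))) -> 1
  row 9 [01001]: (1 AND (NOT 1 OR (NOT 0 OR 0))) -> 1
  row 10 [01010]: (1 AND (NOT 1 OR (NOT 0 OR 0))) -> 1
  row 11 [01011]: (1 AND (NOT 1 OR (NOT 0 OR 0))) -> 1
  row 12 [01100]: (1 AND (NOT 1 OR (NOT 1 OR 1))) -> 1
  row 13 [01101]: (1 AND (NOT 1 OR (NOT 1 OR 1))) -> 1
  row 14 [01110]: (1 AND (NOT 1 OR (NOT 1 OR 1))) -> 1
  row 15 [01111]: (1 AND (NOT 1 OR (NOT 1 OR 1))) -> 1
  row 16 [10000]: (0 AND (NOT 0 OR (NOT 0 OR 0))) -> 0
  row 17 [10001]: (0 AND (NOT 0 OR (NOT 0 OR 0))) -> 0
  row 18 [10010]: (0 AND (NOT 0 OR (NOT 0 OR 0))) -> 0
  row 19 [10011]: (0 AND (NOT 0 OR (NOT 0 OR 0))) -> 0
  row 20 [10100]: (0 AND (NOT 0 OR (NOT 1 OR 1))) -> 0
  row 21 [10101]: (0 AND (NOT 0 OR (NOT 1 OR 1))) -> 0
  row 22 [10110]: (0 AND (NOT 0 OR (NOT 1 OR 1))) -> 0
  row 23 [10111]: (0 AND (NOT 0 OR (NOT 1 OR 1))) -> 0
  row 24 [11000]: (1 AND (NOT 1 OR (NOT 0 OR 0))) -> 1
  row 25 [11001]: (1 AND (NOT 1 OR (NOT 0 OR 0))) -> 1
  row 26 [11010]: (1 AND (NOT 1 OR (NOT 0 OR 0))) -> 1
  row 27 [11011]: (1 AND (NOT 1 OR (NOT 0 OR 0))) -> 1
  row 28 [11100]: (1 AND (NOT 1 OR (NOT 1 OR 1))) -> 1
  row 29 [11101]: (1 AND (NOT 1 OR (NOT 1 OR 1))) -> 1
  row 30 [11110]: (1 AND (NOT 1 OR (NOT 1 OR 1))) -> 1
  row 31 [11111]: (1 AND (NOT 1 OR (NOT 1 OR 1))) -> 1
Full result column, 4 rows per line (a,b,c fixed per line; d,e runs 00..11 left to right):
  rows 0-3 [a,b,c=000]: 0000  = hex 0
  rows 4-7 [a,b,c=001]: 0000  = hex 0
  rows 8-11 [a,b,c=010]: 1111  = hex F
  rows 12-15 [a,b,c=011]: 1111  = hex F
  rows 16-19 [a,b,c=100]: 0000  = hex 0
  rows 20-23 [a,b,c=101]: 0000  = hex 0
  rows 24-27 [a,b,c=110]: 1111  = hex F
  rows 28-31 [a,b,c=111]: 1111  = hex F
Output column (row 0 .. row 31) = 00000000111111110000000011111111
Output column grouped in 4s = 0000 0000 1111 1111 0000 0000 1111 1111 = 0x00FF00FF
Convert to decimal digit by digit (value = value*16 + digit):
  0 -> 0
  0*16 + 0 = 0
  0*16 + 15 (F) = 15
  15*16 + 15 (F) = 255
  255*16 + 0 = 4080
  4080*16 + 0 = 65280
  65280*16 + 15 (F) = 1044495
  1044495*16 + 15 (F) = 16711935
Decimal = 16711935

16711935


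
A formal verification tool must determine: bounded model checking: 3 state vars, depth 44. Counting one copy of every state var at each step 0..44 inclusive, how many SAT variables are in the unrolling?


BMC unrolls to depth k, creating one copy of each state var for steps 0..k.
Step count = 44 + 1 = 45 (steps 0 through 44)
Vars per step = 3
Total = 3 * 45 = 135

135


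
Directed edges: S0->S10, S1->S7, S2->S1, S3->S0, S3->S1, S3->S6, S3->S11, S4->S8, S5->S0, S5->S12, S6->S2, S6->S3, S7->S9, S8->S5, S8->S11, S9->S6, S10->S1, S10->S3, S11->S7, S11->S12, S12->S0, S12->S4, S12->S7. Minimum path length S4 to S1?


BFS layer-by-layer from S4:
  dist 0: {S4}
  dist 1: {S8}
  dist 2: {S5, S11}
  dist 3: {S0, S7, S12}
  dist 4: {S9, S10}
  dist 5: {S1, S3, S6}
  -> S1 reached at distance 5
Shortest path length = 5

5


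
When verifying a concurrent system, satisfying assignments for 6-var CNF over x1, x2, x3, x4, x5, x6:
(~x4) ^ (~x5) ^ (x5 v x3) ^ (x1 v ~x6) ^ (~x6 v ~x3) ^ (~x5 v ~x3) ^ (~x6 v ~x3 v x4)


CNF with 7 clauses over 6 vars (64 assignments).
An assignment satisfies CNF iff every clause has >=1 true literal.
Check each row (bits = x1,x2,x3,x4,x5,x6; clause T/F shown):
  row 0 [000000]: clauses=TTFTTTT -> 0
  row 1 [000001]: clauses=TTFFTTT -> 0
  row 2 [000010]: clauses=TFTTTTT -> 0
  row 3 [000011]: clauses=TFTFTTT -> 0
  row 4 [000100]: clauses=FTFTTTT -> 0
  (every remaining row is evaluated the same way; all 64 results are listed next)
Full result column, 8 rows per line (x1,x2,x3 fixed per line; x4,x5,x6 runs 000..111 left to right):
  rows 0-7 [x1,x2,x3=000]: 00000000  (ones: 0)
  rows 8-15 [x1,x2,x3=001]: 10000000  (ones: 1)
  rows 16-23 [x1,x2,x3=010]: 00000000  (ones: 0)
  rows 24-31 [x1,x2,x3=011]: 10000000  (ones: 1)
  rows 32-39 [x1,x2,x3=100]: 00000000  (ones: 0)
  rows 40-47 [x1,x2,x3=101]: 10000000  (ones: 1)
  rows 48-55 [x1,x2,x3=110]: 00000000  (ones: 0)
  rows 56-63 [x1,x2,x3=111]: 10000000  (ones: 1)
Satisfying assignments = 0+1+0+1+0+1+0+1 = 4

4


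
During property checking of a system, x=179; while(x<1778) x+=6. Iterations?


Step 1: x goes from 179 toward 1778 by 6; the body runs while x<1778, so iterations = ceil((bound-start)/step)
Step 2: Distance=1599
Step 3: ceil(1599/6)=267

267


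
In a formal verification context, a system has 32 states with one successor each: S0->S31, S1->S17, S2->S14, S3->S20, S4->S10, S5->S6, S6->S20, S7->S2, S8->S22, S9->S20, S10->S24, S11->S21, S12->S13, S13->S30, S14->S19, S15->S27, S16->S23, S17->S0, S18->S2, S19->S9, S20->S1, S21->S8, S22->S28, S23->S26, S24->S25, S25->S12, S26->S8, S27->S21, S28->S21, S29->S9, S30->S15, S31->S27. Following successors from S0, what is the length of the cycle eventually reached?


Trace from S0 until a state repeats:
  S0 -> S31 -> S27 -> S21 -> S8 -> S22 -> S28 -> S21
S21 first seen at step 3, revisited at step 7.
Cycle length = 7 - 3 = 4

4


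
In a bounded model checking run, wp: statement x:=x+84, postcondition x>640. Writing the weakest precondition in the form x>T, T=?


Formula: wp(x:=E, P) = P[E/x] (substitute E for x in postcondition)
Step 1: Postcondition: x>640
Step 2: Substitute x+84 for x: x+84>640
Step 3: Solve for x: x > 640-84 = 556

556


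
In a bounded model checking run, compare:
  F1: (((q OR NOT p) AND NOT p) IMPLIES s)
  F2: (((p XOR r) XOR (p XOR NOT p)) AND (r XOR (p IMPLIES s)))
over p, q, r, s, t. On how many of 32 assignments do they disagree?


F1 = (((q OR NOT p) AND NOT p) IMPLIES s)
F2 = (((p XOR r) XOR (p XOR NOT p)) AND (r XOR (p IMPLIES s)))
Evaluate both on each of 32 rows (bits = p,q,r,s,t):
  row 0 [00000]: F1=0 F2=1 (differ) -> 1
  row 1 [00001]: F1=0 F2=1 (differ) -> 1
  row 2 [00010]: F1=1 F2=1 -> 0
  row 3 [00011]: F1=1 F2=1 -> 0
  row 4 [00100]: F1=0 F2=0 -> 0
  row 5 [00101]: F1=0 F2=0 -> 0
  row 6 [00110]: F1=1 F2=0 (differ) -> 1
  row 7 [00111]: F1=1 F2=0 (differ) -> 1
  row 8 [01000]: F1=0 F2=1 (differ) -> 1
  row 9 [01001]: F1=0 F2=1 (differ) -> 1
  row 10 [01010]: F1=1 F2=1 -> 0
  row 11 [01011]: F1=1 F2=1 -> 0
  row 12 [01100]: F1=0 F2=0 -> 0
  row 13 [01101]: F1=0 F2=0 -> 0
  row 14 [01110]: F1=1 F2=0 (differ) -> 1
  row 15 [01111]: F1=1 F2=0 (differ) -> 1
  row 16 [10000]: F1=1 F2=0 (differ) -> 1
  row 17 [10001]: F1=1 F2=0 (differ) -> 1
  row 18 [10010]: F1=1 F2=0 (differ) -> 1
  row 19 [10011]: F1=1 F2=0 (differ) -> 1
  row 20 [10100]: F1=1 F2=1 -> 0
  row 21 [10101]: F1=1 F2=1 -> 0
  row 22 [10110]: F1=1 F2=0 (differ) -> 1
  row 23 [10111]: F1=1 F2=0 (differ) -> 1
  row 24 [11000]: F1=1 F2=0 (differ) -> 1
  row 25 [11001]: F1=1 F2=0 (differ) -> 1
  row 26 [11010]: F1=1 F2=0 (differ) -> 1
  row 27 [11011]: F1=1 F2=0 (differ) -> 1
  row 28 [11100]: F1=1 F2=1 -> 0
  row 29 [11101]: F1=1 F2=1 -> 0
  row 30 [11110]: F1=1 F2=0 (differ) -> 1
  row 31 [11111]: F1=1 F2=0 (differ) -> 1
Full result column, 8 rows per line (p,q fixed per line; r,s,t runs 000..111 left to right):
  rows 0-7 [p,q=00]: 11000011  (ones: 4)
  rows 8-15 [p,q=01]: 11000011  (ones: 4)
  rows 16-23 [p,q=10]: 11110011  (ones: 6)
  rows 24-31 [p,q=11]: 11110011  (ones: 6)
Disagreements = 4+4+6+6 = 20

20
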